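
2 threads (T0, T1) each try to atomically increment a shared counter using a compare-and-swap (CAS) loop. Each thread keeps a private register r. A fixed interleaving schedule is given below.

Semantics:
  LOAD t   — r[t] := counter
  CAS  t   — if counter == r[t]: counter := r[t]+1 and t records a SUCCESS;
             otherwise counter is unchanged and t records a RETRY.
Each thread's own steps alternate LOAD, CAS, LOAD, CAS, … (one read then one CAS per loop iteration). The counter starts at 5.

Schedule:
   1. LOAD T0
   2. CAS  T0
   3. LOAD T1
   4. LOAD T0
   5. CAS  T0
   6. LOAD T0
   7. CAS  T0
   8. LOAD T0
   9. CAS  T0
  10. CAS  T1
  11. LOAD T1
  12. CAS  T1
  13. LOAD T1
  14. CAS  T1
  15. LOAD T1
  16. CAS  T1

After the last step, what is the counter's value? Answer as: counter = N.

#1 T0 reads 5
#2 T0 CAS(5→6) writes; counter now 6
#3 T1 reads 6
#4 T0 reads 6
#5 T0 CAS(6→7) writes; counter now 7
#6 T0 reads 7
#7 T0 CAS(7→8) writes; counter now 8
#8 T0 reads 8
#9 T0 CAS(8→9) writes; counter now 9
#10 T1 CAS(6→7) fails; counter now 9
#11 T1 reads 9
#12 T1 CAS(9→10) writes; counter now 10
#13 T1 reads 10
#14 T1 CAS(10→11) writes; counter now 11
#15 T1 reads 11
#16 T1 CAS(11→12) writes; counter now 12

counter = 12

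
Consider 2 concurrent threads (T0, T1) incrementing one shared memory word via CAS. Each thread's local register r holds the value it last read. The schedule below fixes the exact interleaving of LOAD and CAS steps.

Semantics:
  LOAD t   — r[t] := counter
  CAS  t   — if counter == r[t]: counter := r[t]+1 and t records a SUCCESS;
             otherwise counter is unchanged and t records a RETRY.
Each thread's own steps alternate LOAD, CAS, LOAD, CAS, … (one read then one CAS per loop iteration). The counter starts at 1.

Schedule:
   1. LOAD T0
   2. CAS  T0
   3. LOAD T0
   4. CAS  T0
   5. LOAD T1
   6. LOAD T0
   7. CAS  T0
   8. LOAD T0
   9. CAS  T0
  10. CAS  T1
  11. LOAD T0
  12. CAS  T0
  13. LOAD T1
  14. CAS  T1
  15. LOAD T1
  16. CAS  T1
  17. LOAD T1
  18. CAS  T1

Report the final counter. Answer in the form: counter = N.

counter = 9

#1 T0 reads 1
#2 T0 CAS(1→2) writes; counter now 2
#3 T0 reads 2
#4 T0 CAS(2→3) writes; counter now 3
#5 T1 reads 3
#6 T0 reads 3
#7 T0 CAS(3→4) writes; counter now 4
#8 T0 reads 4
#9 T0 CAS(4→5) writes; counter now 5
#10 T1 CAS(3→4) fails; counter now 5
#11 T0 reads 5
#12 T0 CAS(5→6) writes; counter now 6
#13 T1 reads 6
#14 T1 CAS(6→7) writes; counter now 7
#15 T1 reads 7
#16 T1 CAS(7→8) writes; counter now 8
#17 T1 reads 8
#18 T1 CAS(8→9) writes; counter now 9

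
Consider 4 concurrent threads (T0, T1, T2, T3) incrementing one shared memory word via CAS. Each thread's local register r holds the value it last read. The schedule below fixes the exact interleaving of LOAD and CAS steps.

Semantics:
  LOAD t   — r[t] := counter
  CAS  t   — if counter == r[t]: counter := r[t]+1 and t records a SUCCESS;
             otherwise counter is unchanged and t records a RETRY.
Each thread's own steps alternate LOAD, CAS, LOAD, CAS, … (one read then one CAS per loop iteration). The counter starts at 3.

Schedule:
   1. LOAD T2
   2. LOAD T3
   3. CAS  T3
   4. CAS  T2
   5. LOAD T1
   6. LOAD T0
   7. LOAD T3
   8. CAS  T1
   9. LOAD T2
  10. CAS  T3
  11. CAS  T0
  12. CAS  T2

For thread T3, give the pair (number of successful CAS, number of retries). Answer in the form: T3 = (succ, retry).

   1) LOAD T2:  M=3  r_T2=3
   2) LOAD T3:  M=3  r_T3=3
   3) CAS  T3:  M=4  r_T3=3 ✓
   4) CAS  T2:  M=4  r_T2=3 ✗
   5) LOAD T1:  M=4  r_T1=4
   6) LOAD T0:  M=4  r_T0=4
   7) LOAD T3:  M=4  r_T3=4
   8) CAS  T1:  M=5  r_T1=4 ✓
   9) LOAD T2:  M=5  r_T2=5
  10) CAS  T3:  M=5  r_T3=4 ✗
  11) CAS  T0:  M=5  r_T0=4 ✗
  12) CAS  T2:  M=6  r_T2=5 ✓

T3 = (1, 1)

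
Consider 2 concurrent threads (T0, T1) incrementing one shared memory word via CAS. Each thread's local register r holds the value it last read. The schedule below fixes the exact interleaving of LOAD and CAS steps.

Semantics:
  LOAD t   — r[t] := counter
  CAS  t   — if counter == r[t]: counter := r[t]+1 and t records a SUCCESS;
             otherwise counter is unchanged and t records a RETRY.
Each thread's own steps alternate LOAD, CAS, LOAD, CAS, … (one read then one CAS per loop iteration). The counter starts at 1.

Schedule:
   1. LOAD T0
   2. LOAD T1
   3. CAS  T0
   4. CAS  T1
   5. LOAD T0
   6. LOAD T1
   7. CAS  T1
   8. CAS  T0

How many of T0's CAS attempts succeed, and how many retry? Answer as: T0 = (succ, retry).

T0 LOAD — after: cnt=1, r=1 — load
T1 LOAD — after: cnt=1, r=1 — load
T0 CAS — after: cnt=2, r=1 — ok
T1 CAS — after: cnt=2, r=1 — retry
T0 LOAD — after: cnt=2, r=2 — load
T1 LOAD — after: cnt=2, r=2 — load
T1 CAS — after: cnt=3, r=2 — ok
T0 CAS — after: cnt=3, r=2 — retry

T0 = (1, 1)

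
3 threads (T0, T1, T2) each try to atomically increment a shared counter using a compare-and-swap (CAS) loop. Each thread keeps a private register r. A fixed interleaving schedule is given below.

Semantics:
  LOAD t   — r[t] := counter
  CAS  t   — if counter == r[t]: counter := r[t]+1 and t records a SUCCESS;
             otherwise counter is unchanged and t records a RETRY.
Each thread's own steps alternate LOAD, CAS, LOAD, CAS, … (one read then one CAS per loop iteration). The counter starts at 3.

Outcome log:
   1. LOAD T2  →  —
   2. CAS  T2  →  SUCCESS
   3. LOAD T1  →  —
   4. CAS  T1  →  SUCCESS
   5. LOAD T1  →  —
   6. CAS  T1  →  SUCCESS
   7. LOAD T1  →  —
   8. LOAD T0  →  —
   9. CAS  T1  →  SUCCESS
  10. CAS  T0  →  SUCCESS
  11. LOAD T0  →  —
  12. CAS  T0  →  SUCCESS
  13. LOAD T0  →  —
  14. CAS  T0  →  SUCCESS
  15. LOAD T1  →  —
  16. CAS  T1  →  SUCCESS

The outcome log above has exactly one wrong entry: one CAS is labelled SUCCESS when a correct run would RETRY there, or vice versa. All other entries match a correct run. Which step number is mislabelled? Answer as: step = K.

Re-executing:
[1] T2.load  rd  (counter 3, T2.r 3)
[2] T2.cas  hit  (counter 4, T2.r 3)
[3] T1.load  rd  (counter 4, T1.r 4)
[4] T1.cas  hit  (counter 5, T1.r 4)
[5] T1.load  rd  (counter 5, T1.r 5)
[6] T1.cas  hit  (counter 6, T1.r 5)
[7] T1.load  rd  (counter 6, T1.r 6)
[8] T0.load  rd  (counter 6, T0.r 6)
[9] T1.cas  hit  (counter 7, T1.r 6)
[10] T0.cas  miss  (counter 7, T0.r 6)
[11] T0.load  rd  (counter 7, T0.r 7)
[12] T0.cas  hit  (counter 8, T0.r 7)
[13] T0.load  rd  (counter 8, T0.r 8)
[14] T0.cas  hit  (counter 9, T0.r 8)
[15] T1.load  rd  (counter 9, T1.r 9)
[16] T1.cas  hit  (counter 10, T1.r 9)
Mismatch at 10.

step = 10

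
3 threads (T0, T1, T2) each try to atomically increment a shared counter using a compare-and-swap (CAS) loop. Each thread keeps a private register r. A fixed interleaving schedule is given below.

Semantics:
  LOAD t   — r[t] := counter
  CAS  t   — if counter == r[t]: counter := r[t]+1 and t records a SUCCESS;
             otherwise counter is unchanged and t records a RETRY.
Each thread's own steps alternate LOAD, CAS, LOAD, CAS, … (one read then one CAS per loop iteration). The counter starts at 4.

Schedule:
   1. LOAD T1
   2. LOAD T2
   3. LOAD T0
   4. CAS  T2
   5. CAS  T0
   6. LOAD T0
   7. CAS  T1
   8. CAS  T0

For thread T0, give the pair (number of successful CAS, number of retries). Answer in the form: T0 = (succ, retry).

T0 = (1, 1)

[1] T1.load  rd  (counter 4, T1.r 4)
[2] T2.load  rd  (counter 4, T2.r 4)
[3] T0.load  rd  (counter 4, T0.r 4)
[4] T2.cas  hit  (counter 5, T2.r 4)
[5] T0.cas  miss  (counter 5, T0.r 4)
[6] T0.load  rd  (counter 5, T0.r 5)
[7] T1.cas  miss  (counter 5, T1.r 4)
[8] T0.cas  hit  (counter 6, T0.r 5)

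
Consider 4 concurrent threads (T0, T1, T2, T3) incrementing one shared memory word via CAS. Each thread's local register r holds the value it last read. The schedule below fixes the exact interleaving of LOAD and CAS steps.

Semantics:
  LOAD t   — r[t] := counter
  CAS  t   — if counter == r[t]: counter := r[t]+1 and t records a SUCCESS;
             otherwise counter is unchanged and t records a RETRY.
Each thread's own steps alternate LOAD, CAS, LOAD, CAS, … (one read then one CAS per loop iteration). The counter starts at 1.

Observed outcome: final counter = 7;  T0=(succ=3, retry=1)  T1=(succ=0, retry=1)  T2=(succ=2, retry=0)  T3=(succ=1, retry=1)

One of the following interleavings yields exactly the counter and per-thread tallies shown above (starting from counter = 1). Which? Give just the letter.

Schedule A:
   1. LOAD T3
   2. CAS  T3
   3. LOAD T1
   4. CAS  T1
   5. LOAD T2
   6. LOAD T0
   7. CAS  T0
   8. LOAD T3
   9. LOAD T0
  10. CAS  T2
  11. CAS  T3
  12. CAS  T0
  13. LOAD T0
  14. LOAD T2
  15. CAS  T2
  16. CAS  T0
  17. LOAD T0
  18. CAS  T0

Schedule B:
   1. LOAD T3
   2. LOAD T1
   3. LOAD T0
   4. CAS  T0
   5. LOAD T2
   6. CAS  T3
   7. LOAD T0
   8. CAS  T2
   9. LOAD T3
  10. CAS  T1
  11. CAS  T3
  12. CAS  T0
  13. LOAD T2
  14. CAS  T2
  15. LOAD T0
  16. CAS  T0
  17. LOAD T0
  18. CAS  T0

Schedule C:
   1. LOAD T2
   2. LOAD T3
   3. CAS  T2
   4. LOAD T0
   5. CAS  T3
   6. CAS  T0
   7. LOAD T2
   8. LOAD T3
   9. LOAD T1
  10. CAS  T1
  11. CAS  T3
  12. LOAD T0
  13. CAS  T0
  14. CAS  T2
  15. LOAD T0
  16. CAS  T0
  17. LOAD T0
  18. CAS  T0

B

Tracing schedule B:
step 1: T3 LOAD ⇒ load; ctr=1 reg=1
step 2: T1 LOAD ⇒ load; ctr=1 reg=1
step 3: T0 LOAD ⇒ load; ctr=1 reg=1
step 4: T0 CAS ⇒ ok; ctr=2 reg=1
step 5: T2 LOAD ⇒ load; ctr=2 reg=2
step 6: T3 CAS ⇒ retry; ctr=2 reg=1
step 7: T0 LOAD ⇒ load; ctr=2 reg=2
step 8: T2 CAS ⇒ ok; ctr=3 reg=2
step 9: T3 LOAD ⇒ load; ctr=3 reg=3
step 10: T1 CAS ⇒ retry; ctr=3 reg=1
step 11: T3 CAS ⇒ ok; ctr=4 reg=3
step 12: T0 CAS ⇒ retry; ctr=4 reg=2
step 13: T2 LOAD ⇒ load; ctr=4 reg=4
step 14: T2 CAS ⇒ ok; ctr=5 reg=4
step 15: T0 LOAD ⇒ load; ctr=5 reg=5
step 16: T0 CAS ⇒ ok; ctr=6 reg=5
step 17: T0 LOAD ⇒ load; ctr=6 reg=6
step 18: T0 CAS ⇒ ok; ctr=7 reg=6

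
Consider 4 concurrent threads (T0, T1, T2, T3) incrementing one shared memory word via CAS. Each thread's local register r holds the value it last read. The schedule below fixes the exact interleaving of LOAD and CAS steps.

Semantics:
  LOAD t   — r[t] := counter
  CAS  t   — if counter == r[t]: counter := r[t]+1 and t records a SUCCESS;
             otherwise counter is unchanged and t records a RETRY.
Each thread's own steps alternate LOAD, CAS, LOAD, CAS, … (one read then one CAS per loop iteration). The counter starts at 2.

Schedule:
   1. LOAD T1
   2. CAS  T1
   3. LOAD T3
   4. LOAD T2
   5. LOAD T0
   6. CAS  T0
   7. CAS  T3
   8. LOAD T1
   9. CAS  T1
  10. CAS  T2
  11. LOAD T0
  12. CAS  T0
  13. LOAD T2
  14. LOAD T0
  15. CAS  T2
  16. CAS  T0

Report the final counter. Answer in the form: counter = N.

[1] T1.load  rd  (counter 2, T1.r 2)
[2] T1.cas  hit  (counter 3, T1.r 2)
[3] T3.load  rd  (counter 3, T3.r 3)
[4] T2.load  rd  (counter 3, T2.r 3)
[5] T0.load  rd  (counter 3, T0.r 3)
[6] T0.cas  hit  (counter 4, T0.r 3)
[7] T3.cas  miss  (counter 4, T3.r 3)
[8] T1.load  rd  (counter 4, T1.r 4)
[9] T1.cas  hit  (counter 5, T1.r 4)
[10] T2.cas  miss  (counter 5, T2.r 3)
[11] T0.load  rd  (counter 5, T0.r 5)
[12] T0.cas  hit  (counter 6, T0.r 5)
[13] T2.load  rd  (counter 6, T2.r 6)
[14] T0.load  rd  (counter 6, T0.r 6)
[15] T2.cas  hit  (counter 7, T2.r 6)
[16] T0.cas  miss  (counter 7, T0.r 6)

counter = 7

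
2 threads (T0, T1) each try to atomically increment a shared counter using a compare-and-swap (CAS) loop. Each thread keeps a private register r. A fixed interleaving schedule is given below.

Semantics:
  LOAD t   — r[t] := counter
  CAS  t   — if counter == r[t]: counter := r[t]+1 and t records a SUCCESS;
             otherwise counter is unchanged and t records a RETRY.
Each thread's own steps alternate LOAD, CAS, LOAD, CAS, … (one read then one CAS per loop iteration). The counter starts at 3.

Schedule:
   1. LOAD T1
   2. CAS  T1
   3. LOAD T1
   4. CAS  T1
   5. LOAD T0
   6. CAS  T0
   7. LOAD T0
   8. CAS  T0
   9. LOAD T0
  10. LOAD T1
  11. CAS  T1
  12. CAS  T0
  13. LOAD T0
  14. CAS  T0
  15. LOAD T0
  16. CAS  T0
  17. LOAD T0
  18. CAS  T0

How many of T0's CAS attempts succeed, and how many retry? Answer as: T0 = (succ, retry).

#1 T1 reads 3
#2 T1 CAS(3→4) writes; counter now 4
#3 T1 reads 4
#4 T1 CAS(4→5) writes; counter now 5
#5 T0 reads 5
#6 T0 CAS(5→6) writes; counter now 6
#7 T0 reads 6
#8 T0 CAS(6→7) writes; counter now 7
#9 T0 reads 7
#10 T1 reads 7
#11 T1 CAS(7→8) writes; counter now 8
#12 T0 CAS(7→8) fails; counter now 8
#13 T0 reads 8
#14 T0 CAS(8→9) writes; counter now 9
#15 T0 reads 9
#16 T0 CAS(9→10) writes; counter now 10
#17 T0 reads 10
#18 T0 CAS(10→11) writes; counter now 11

T0 = (5, 1)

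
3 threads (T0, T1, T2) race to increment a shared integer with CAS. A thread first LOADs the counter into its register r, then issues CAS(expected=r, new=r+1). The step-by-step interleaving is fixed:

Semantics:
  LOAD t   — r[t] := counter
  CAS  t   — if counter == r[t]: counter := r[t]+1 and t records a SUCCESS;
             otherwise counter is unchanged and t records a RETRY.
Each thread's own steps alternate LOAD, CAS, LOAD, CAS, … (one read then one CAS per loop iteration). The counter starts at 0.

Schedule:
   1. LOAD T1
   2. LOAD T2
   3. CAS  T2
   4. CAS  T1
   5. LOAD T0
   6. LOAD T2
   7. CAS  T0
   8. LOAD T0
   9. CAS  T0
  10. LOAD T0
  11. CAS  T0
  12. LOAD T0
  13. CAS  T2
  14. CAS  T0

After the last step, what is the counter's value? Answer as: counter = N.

counter = 5

   1) LOAD T1:  M=0  r_T1=0
   2) LOAD T2:  M=0  r_T2=0
   3) CAS  T2:  M=1  r_T2=0 ✓
   4) CAS  T1:  M=1  r_T1=0 ✗
   5) LOAD T0:  M=1  r_T0=1
   6) LOAD T2:  M=1  r_T2=1
   7) CAS  T0:  M=2  r_T0=1 ✓
   8) LOAD T0:  M=2  r_T0=2
   9) CAS  T0:  M=3  r_T0=2 ✓
  10) LOAD T0:  M=3  r_T0=3
  11) CAS  T0:  M=4  r_T0=3 ✓
  12) LOAD T0:  M=4  r_T0=4
  13) CAS  T2:  M=4  r_T2=1 ✗
  14) CAS  T0:  M=5  r_T0=4 ✓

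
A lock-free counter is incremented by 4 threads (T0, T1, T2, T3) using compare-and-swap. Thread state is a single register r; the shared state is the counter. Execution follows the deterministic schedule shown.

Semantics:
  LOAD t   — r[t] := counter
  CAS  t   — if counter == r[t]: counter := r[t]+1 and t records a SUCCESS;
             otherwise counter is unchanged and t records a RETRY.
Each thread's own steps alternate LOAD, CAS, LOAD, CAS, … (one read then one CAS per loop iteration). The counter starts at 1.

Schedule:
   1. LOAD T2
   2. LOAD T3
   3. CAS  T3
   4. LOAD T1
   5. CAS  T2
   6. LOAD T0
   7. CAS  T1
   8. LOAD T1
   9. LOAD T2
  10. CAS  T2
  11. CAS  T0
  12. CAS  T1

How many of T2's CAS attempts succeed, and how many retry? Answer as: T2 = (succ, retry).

T2 = (1, 1)

T2 LOAD — after: cnt=1, r=1 — load
T3 LOAD — after: cnt=1, r=1 — load
T3 CAS — after: cnt=2, r=1 — ok
T1 LOAD — after: cnt=2, r=2 — load
T2 CAS — after: cnt=2, r=1 — retry
T0 LOAD — after: cnt=2, r=2 — load
T1 CAS — after: cnt=3, r=2 — ok
T1 LOAD — after: cnt=3, r=3 — load
T2 LOAD — after: cnt=3, r=3 — load
T2 CAS — after: cnt=4, r=3 — ok
T0 CAS — after: cnt=4, r=2 — retry
T1 CAS — after: cnt=4, r=3 — retry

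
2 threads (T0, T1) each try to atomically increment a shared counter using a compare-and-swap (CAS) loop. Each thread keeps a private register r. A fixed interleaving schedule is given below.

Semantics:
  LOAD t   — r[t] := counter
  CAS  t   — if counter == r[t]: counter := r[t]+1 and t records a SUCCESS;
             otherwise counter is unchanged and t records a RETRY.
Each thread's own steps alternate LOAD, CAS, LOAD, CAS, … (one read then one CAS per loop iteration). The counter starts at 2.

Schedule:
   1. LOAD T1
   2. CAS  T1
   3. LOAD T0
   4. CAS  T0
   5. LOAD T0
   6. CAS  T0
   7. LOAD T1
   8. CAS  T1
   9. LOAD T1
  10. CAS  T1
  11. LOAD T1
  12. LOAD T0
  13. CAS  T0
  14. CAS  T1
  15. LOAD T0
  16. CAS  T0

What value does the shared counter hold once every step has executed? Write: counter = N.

T1 LOAD — after: cnt=2, r=2 — load
T1 CAS — after: cnt=3, r=2 — ok
T0 LOAD — after: cnt=3, r=3 — load
T0 CAS — after: cnt=4, r=3 — ok
T0 LOAD — after: cnt=4, r=4 — load
T0 CAS — after: cnt=5, r=4 — ok
T1 LOAD — after: cnt=5, r=5 — load
T1 CAS — after: cnt=6, r=5 — ok
T1 LOAD — after: cnt=6, r=6 — load
T1 CAS — after: cnt=7, r=6 — ok
T1 LOAD — after: cnt=7, r=7 — load
T0 LOAD — after: cnt=7, r=7 — load
T0 CAS — after: cnt=8, r=7 — ok
T1 CAS — after: cnt=8, r=7 — retry
T0 LOAD — after: cnt=8, r=8 — load
T0 CAS — after: cnt=9, r=8 — ok

counter = 9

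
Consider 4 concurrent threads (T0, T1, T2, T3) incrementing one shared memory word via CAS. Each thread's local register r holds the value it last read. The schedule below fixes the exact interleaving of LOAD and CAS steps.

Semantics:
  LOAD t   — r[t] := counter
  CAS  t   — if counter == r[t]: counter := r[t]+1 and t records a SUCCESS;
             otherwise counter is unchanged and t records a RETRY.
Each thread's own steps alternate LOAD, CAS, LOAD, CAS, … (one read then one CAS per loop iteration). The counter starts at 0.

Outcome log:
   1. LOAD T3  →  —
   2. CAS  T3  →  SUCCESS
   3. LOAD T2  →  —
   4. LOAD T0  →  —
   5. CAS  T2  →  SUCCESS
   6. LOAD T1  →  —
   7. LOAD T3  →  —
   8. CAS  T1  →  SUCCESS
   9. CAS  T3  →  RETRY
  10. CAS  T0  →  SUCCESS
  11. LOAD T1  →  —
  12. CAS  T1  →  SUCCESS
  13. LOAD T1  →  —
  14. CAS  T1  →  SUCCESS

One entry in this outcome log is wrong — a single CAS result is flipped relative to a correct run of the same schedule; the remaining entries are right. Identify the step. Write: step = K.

Re-executing:
step 1: T3 LOAD ⇒ load; ctr=0 reg=0
step 2: T3 CAS ⇒ ok; ctr=1 reg=0
step 3: T2 LOAD ⇒ load; ctr=1 reg=1
step 4: T0 LOAD ⇒ load; ctr=1 reg=1
step 5: T2 CAS ⇒ ok; ctr=2 reg=1
step 6: T1 LOAD ⇒ load; ctr=2 reg=2
step 7: T3 LOAD ⇒ load; ctr=2 reg=2
step 8: T1 CAS ⇒ ok; ctr=3 reg=2
step 9: T3 CAS ⇒ retry; ctr=3 reg=2
step 10: T0 CAS ⇒ retry; ctr=3 reg=1
step 11: T1 LOAD ⇒ load; ctr=3 reg=3
step 12: T1 CAS ⇒ ok; ctr=4 reg=3
step 13: T1 LOAD ⇒ load; ctr=4 reg=4
step 14: T1 CAS ⇒ ok; ctr=5 reg=4
Flip is step 10.

step = 10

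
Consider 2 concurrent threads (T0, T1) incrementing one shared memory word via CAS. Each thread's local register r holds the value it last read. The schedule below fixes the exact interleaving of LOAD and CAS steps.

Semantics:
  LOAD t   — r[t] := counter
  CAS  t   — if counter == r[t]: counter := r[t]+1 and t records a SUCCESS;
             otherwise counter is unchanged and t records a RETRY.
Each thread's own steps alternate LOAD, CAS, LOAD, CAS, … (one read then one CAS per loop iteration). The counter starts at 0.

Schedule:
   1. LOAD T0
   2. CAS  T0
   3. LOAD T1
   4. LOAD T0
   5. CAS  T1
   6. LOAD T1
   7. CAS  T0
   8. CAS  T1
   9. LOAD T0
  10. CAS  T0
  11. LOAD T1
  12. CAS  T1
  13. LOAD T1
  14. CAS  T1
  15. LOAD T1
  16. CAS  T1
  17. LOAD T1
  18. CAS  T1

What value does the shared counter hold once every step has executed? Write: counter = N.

counter = 8

   1) LOAD T0:  M=0  r_T0=0
   2) CAS  T0:  M=1  r_T0=0 ✓
   3) LOAD T1:  M=1  r_T1=1
   4) LOAD T0:  M=1  r_T0=1
   5) CAS  T1:  M=2  r_T1=1 ✓
   6) LOAD T1:  M=2  r_T1=2
   7) CAS  T0:  M=2  r_T0=1 ✗
   8) CAS  T1:  M=3  r_T1=2 ✓
   9) LOAD T0:  M=3  r_T0=3
  10) CAS  T0:  M=4  r_T0=3 ✓
  11) LOAD T1:  M=4  r_T1=4
  12) CAS  T1:  M=5  r_T1=4 ✓
  13) LOAD T1:  M=5  r_T1=5
  14) CAS  T1:  M=6  r_T1=5 ✓
  15) LOAD T1:  M=6  r_T1=6
  16) CAS  T1:  M=7  r_T1=6 ✓
  17) LOAD T1:  M=7  r_T1=7
  18) CAS  T1:  M=8  r_T1=7 ✓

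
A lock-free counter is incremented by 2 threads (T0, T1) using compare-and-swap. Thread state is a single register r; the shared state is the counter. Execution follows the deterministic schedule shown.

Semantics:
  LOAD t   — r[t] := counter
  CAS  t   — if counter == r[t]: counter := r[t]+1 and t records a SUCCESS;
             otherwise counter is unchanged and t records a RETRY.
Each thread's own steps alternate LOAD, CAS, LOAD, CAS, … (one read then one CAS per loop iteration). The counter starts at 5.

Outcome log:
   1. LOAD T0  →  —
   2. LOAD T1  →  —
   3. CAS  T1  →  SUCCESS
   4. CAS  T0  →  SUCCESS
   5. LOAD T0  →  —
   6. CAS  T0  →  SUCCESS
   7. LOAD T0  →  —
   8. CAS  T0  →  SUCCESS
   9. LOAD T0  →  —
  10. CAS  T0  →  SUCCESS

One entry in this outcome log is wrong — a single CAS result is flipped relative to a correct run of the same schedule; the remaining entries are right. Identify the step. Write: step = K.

Correct run:
step 1: T0 LOAD ⇒ load; ctr=5 reg=5
step 2: T1 LOAD ⇒ load; ctr=5 reg=5
step 3: T1 CAS ⇒ ok; ctr=6 reg=5
step 4: T0 CAS ⇒ retry; ctr=6 reg=5
step 5: T0 LOAD ⇒ load; ctr=6 reg=6
step 6: T0 CAS ⇒ ok; ctr=7 reg=6
step 7: T0 LOAD ⇒ load; ctr=7 reg=7
step 8: T0 CAS ⇒ ok; ctr=8 reg=7
step 9: T0 LOAD ⇒ load; ctr=8 reg=8
step 10: T0 CAS ⇒ ok; ctr=9 reg=8
Mismatch at 4.

step = 4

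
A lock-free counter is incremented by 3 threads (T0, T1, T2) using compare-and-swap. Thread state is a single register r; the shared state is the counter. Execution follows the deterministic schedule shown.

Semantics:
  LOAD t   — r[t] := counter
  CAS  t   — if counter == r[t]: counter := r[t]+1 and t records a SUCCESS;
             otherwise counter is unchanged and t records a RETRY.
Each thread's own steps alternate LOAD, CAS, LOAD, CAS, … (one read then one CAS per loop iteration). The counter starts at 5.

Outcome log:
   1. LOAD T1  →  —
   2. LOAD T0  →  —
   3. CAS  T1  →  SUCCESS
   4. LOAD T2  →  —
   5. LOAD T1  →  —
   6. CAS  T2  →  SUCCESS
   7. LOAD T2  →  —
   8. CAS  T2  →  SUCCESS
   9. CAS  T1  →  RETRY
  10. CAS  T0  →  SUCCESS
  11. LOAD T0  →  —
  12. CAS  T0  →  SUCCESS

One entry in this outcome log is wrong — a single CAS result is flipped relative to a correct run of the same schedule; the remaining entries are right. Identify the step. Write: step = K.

step = 10

Reference trace:
[1] T1.load  rd  (counter 5, T1.r 5)
[2] T0.load  rd  (counter 5, T0.r 5)
[3] T1.cas  hit  (counter 6, T1.r 5)
[4] T2.load  rd  (counter 6, T2.r 6)
[5] T1.load  rd  (counter 6, T1.r 6)
[6] T2.cas  hit  (counter 7, T2.r 6)
[7] T2.load  rd  (counter 7, T2.r 7)
[8] T2.cas  hit  (counter 8, T2.r 7)
[9] T1.cas  miss  (counter 8, T1.r 6)
[10] T0.cas  miss  (counter 8, T0.r 5)
[11] T0.load  rd  (counter 8, T0.r 8)
[12] T0.cas  hit  (counter 9, T0.r 8)
Mismatch at 10.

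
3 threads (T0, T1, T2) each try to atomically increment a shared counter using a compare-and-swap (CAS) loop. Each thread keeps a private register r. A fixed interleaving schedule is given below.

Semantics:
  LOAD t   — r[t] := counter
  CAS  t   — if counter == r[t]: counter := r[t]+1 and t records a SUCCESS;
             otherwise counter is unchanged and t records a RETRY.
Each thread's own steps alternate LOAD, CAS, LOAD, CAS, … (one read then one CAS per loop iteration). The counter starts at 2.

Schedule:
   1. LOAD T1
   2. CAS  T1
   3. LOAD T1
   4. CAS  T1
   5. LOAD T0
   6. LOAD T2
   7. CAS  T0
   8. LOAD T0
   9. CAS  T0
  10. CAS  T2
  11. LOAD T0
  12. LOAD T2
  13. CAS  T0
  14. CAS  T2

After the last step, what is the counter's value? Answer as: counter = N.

counter = 7

step 1: T1 LOAD ⇒ load; ctr=2 reg=2
step 2: T1 CAS ⇒ ok; ctr=3 reg=2
step 3: T1 LOAD ⇒ load; ctr=3 reg=3
step 4: T1 CAS ⇒ ok; ctr=4 reg=3
step 5: T0 LOAD ⇒ load; ctr=4 reg=4
step 6: T2 LOAD ⇒ load; ctr=4 reg=4
step 7: T0 CAS ⇒ ok; ctr=5 reg=4
step 8: T0 LOAD ⇒ load; ctr=5 reg=5
step 9: T0 CAS ⇒ ok; ctr=6 reg=5
step 10: T2 CAS ⇒ retry; ctr=6 reg=4
step 11: T0 LOAD ⇒ load; ctr=6 reg=6
step 12: T2 LOAD ⇒ load; ctr=6 reg=6
step 13: T0 CAS ⇒ ok; ctr=7 reg=6
step 14: T2 CAS ⇒ retry; ctr=7 reg=6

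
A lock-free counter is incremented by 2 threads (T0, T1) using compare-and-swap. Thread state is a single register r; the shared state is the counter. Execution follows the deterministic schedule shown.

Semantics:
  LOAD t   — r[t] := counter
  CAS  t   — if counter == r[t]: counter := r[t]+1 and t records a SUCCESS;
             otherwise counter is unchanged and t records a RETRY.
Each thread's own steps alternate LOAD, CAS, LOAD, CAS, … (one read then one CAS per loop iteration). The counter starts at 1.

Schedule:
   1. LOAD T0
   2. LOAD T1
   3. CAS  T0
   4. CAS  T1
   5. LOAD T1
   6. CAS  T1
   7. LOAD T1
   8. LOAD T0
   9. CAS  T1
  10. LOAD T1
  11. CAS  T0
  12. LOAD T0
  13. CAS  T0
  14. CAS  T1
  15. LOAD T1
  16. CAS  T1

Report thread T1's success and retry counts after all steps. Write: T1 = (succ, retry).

T0 LOAD — after: cnt=1, r=1 — load
T1 LOAD — after: cnt=1, r=1 — load
T0 CAS — after: cnt=2, r=1 — ok
T1 CAS — after: cnt=2, r=1 — retry
T1 LOAD — after: cnt=2, r=2 — load
T1 CAS — after: cnt=3, r=2 — ok
T1 LOAD — after: cnt=3, r=3 — load
T0 LOAD — after: cnt=3, r=3 — load
T1 CAS — after: cnt=4, r=3 — ok
T1 LOAD — after: cnt=4, r=4 — load
T0 CAS — after: cnt=4, r=3 — retry
T0 LOAD — after: cnt=4, r=4 — load
T0 CAS — after: cnt=5, r=4 — ok
T1 CAS — after: cnt=5, r=4 — retry
T1 LOAD — after: cnt=5, r=5 — load
T1 CAS — after: cnt=6, r=5 — ok

T1 = (3, 2)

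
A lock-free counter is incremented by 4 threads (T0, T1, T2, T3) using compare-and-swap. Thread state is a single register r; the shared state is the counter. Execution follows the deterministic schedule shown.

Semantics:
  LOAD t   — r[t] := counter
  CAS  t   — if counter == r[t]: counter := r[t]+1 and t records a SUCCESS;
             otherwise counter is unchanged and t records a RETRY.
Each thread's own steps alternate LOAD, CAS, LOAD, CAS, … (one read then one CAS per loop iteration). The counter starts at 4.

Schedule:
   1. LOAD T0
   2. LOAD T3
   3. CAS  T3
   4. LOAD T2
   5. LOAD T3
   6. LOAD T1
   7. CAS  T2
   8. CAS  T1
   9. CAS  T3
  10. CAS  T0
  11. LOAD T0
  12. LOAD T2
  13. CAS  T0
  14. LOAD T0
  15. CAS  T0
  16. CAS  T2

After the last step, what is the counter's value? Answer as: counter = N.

counter = 8

1. LOAD T0 → mem=4 r[T0]=4 [LOAD]
2. LOAD T3 → mem=4 r[T3]=4 [LOAD]
3. CAS T3 → mem=5 r[T3]=4 [OK]
4. LOAD T2 → mem=5 r[T2]=5 [LOAD]
5. LOAD T3 → mem=5 r[T3]=5 [LOAD]
6. LOAD T1 → mem=5 r[T1]=5 [LOAD]
7. CAS T2 → mem=6 r[T2]=5 [OK]
8. CAS T1 → mem=6 r[T1]=5 [RETRY]
9. CAS T3 → mem=6 r[T3]=5 [RETRY]
10. CAS T0 → mem=6 r[T0]=4 [RETRY]
11. LOAD T0 → mem=6 r[T0]=6 [LOAD]
12. LOAD T2 → mem=6 r[T2]=6 [LOAD]
13. CAS T0 → mem=7 r[T0]=6 [OK]
14. LOAD T0 → mem=7 r[T0]=7 [LOAD]
15. CAS T0 → mem=8 r[T0]=7 [OK]
16. CAS T2 → mem=8 r[T2]=6 [RETRY]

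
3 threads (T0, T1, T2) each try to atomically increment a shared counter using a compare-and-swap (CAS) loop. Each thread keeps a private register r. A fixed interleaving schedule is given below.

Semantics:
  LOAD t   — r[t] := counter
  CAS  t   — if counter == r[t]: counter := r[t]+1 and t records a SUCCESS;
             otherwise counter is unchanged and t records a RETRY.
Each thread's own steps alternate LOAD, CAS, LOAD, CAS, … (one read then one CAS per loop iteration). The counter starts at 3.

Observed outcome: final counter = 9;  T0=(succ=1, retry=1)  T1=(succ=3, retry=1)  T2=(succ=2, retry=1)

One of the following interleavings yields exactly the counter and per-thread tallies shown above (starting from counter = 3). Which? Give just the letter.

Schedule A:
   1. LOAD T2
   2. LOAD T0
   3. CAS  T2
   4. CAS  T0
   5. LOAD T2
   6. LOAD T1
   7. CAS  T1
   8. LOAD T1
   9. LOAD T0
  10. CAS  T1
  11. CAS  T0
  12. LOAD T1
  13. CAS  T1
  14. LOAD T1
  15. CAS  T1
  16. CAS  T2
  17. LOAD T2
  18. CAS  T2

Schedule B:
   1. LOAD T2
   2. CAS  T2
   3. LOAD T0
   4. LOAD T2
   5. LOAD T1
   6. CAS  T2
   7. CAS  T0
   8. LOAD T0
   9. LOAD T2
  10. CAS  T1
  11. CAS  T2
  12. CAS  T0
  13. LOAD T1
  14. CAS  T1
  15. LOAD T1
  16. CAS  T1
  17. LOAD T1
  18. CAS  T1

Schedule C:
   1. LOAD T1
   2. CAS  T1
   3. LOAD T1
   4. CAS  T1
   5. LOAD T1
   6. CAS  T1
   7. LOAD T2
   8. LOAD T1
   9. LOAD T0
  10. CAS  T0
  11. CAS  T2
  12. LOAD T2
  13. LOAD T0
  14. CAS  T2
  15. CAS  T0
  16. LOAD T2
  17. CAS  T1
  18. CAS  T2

Run C:
   1) LOAD T1:  M=3  r_T1=3
   2) CAS  T1:  M=4  r_T1=3 ✓
   3) LOAD T1:  M=4  r_T1=4
   4) CAS  T1:  M=5  r_T1=4 ✓
   5) LOAD T1:  M=5  r_T1=5
   6) CAS  T1:  M=6  r_T1=5 ✓
   7) LOAD T2:  M=6  r_T2=6
   8) LOAD T1:  M=6  r_T1=6
   9) LOAD T0:  M=6  r_T0=6
  10) CAS  T0:  M=7  r_T0=6 ✓
  11) CAS  T2:  M=7  r_T2=6 ✗
  12) LOAD T2:  M=7  r_T2=7
  13) LOAD T0:  M=7  r_T0=7
  14) CAS  T2:  M=8  r_T2=7 ✓
  15) CAS  T0:  M=8  r_T0=7 ✗
  16) LOAD T2:  M=8  r_T2=8
  17) CAS  T1:  M=8  r_T1=6 ✗
  18) CAS  T2:  M=9  r_T2=8 ✓

C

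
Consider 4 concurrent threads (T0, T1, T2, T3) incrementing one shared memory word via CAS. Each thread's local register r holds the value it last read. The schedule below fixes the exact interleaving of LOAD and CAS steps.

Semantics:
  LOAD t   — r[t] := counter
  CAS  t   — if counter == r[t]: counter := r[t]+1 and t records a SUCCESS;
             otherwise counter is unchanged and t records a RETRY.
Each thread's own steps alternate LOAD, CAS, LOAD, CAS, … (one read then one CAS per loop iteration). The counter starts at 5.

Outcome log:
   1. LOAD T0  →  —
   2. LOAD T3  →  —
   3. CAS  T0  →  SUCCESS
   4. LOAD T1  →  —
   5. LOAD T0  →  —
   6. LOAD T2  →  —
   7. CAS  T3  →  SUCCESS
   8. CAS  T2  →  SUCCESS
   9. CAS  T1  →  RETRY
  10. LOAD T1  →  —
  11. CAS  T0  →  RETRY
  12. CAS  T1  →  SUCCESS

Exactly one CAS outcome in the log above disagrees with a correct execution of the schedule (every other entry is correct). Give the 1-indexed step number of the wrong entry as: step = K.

Reference trace:
step 1: T0 LOAD ⇒ load; ctr=5 reg=5
step 2: T3 LOAD ⇒ load; ctr=5 reg=5
step 3: T0 CAS ⇒ ok; ctr=6 reg=5
step 4: T1 LOAD ⇒ load; ctr=6 reg=6
step 5: T0 LOAD ⇒ load; ctr=6 reg=6
step 6: T2 LOAD ⇒ load; ctr=6 reg=6
step 7: T3 CAS ⇒ retry; ctr=6 reg=5
step 8: T2 CAS ⇒ ok; ctr=7 reg=6
step 9: T1 CAS ⇒ retry; ctr=7 reg=6
step 10: T1 LOAD ⇒ load; ctr=7 reg=7
step 11: T0 CAS ⇒ retry; ctr=7 reg=6
step 12: T1 CAS ⇒ ok; ctr=8 reg=7
Mismatch at 7.

step = 7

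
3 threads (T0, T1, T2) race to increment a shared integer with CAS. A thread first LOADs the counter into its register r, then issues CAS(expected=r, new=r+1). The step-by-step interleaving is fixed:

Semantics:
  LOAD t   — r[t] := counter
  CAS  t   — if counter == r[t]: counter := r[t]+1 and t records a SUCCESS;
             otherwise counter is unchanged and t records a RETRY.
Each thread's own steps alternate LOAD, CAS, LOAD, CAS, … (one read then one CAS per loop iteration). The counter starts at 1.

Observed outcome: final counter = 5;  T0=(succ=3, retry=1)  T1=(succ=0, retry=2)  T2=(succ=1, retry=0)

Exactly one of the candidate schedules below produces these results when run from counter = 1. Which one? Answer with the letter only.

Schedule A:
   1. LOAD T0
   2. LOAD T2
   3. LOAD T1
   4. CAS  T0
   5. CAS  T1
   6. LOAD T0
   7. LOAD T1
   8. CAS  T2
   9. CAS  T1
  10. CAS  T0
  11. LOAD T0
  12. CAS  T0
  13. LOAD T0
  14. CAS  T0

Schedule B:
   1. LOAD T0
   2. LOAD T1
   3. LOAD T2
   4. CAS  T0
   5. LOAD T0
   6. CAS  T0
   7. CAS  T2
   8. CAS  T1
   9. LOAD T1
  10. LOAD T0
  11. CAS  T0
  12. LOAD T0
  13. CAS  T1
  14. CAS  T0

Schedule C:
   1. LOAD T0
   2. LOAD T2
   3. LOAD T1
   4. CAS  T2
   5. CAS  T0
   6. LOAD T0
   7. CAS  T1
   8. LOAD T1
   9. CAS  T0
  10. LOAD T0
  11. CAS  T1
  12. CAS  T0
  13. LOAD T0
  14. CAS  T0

C

Tracing schedule C:
1. LOAD T0 → mem=1 r[T0]=1 [LOAD]
2. LOAD T2 → mem=1 r[T2]=1 [LOAD]
3. LOAD T1 → mem=1 r[T1]=1 [LOAD]
4. CAS T2 → mem=2 r[T2]=1 [OK]
5. CAS T0 → mem=2 r[T0]=1 [RETRY]
6. LOAD T0 → mem=2 r[T0]=2 [LOAD]
7. CAS T1 → mem=2 r[T1]=1 [RETRY]
8. LOAD T1 → mem=2 r[T1]=2 [LOAD]
9. CAS T0 → mem=3 r[T0]=2 [OK]
10. LOAD T0 → mem=3 r[T0]=3 [LOAD]
11. CAS T1 → mem=3 r[T1]=2 [RETRY]
12. CAS T0 → mem=4 r[T0]=3 [OK]
13. LOAD T0 → mem=4 r[T0]=4 [LOAD]
14. CAS T0 → mem=5 r[T0]=4 [OK]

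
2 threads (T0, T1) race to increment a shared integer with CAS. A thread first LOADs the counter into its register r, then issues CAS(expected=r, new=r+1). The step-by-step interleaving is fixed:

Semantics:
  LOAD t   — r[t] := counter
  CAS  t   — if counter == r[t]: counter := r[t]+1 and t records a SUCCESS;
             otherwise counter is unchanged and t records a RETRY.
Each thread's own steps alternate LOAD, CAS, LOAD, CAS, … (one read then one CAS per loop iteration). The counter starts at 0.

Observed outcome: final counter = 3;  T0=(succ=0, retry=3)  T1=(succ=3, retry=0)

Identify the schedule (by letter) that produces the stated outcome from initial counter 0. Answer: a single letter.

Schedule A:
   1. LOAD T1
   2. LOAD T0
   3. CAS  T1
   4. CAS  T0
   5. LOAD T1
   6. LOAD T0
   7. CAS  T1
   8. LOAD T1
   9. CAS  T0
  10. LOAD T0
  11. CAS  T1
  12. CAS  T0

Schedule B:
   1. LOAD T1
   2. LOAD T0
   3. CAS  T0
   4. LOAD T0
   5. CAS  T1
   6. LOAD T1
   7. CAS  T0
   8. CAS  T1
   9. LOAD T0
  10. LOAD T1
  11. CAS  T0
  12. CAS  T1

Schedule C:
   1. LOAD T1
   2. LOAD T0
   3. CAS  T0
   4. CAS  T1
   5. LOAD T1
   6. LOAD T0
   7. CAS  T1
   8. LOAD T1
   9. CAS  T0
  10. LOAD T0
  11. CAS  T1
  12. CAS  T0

Tracing schedule A:
   1) LOAD T1:  M=0  r_T1=0
   2) LOAD T0:  M=0  r_T0=0
   3) CAS  T1:  M=1  r_T1=0 ✓
   4) CAS  T0:  M=1  r_T0=0 ✗
   5) LOAD T1:  M=1  r_T1=1
   6) LOAD T0:  M=1  r_T0=1
   7) CAS  T1:  M=2  r_T1=1 ✓
   8) LOAD T1:  M=2  r_T1=2
   9) CAS  T0:  M=2  r_T0=1 ✗
  10) LOAD T0:  M=2  r_T0=2
  11) CAS  T1:  M=3  r_T1=2 ✓
  12) CAS  T0:  M=3  r_T0=2 ✗

A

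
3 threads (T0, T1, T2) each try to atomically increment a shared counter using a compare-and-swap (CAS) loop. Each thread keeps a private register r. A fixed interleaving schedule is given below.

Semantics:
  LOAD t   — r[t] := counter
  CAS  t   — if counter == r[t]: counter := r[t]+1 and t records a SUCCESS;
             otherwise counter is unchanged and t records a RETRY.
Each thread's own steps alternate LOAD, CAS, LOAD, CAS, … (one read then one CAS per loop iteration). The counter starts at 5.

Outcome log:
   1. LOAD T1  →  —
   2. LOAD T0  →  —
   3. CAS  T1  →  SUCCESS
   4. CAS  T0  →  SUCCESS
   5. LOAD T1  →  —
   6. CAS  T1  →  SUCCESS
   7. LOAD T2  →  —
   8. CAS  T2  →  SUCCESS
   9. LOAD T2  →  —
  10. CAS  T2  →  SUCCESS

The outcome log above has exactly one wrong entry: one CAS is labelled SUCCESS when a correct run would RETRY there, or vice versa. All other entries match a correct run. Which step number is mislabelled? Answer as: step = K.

Re-executing:
T1 LOAD — after: cnt=5, r=5 — load
T0 LOAD — after: cnt=5, r=5 — load
T1 CAS — after: cnt=6, r=5 — ok
T0 CAS — after: cnt=6, r=5 — retry
T1 LOAD — after: cnt=6, r=6 — load
T1 CAS — after: cnt=7, r=6 — ok
T2 LOAD — after: cnt=7, r=7 — load
T2 CAS — after: cnt=8, r=7 — ok
T2 LOAD — after: cnt=8, r=8 — load
T2 CAS — after: cnt=9, r=8 — ok
Flip is step 4.

step = 4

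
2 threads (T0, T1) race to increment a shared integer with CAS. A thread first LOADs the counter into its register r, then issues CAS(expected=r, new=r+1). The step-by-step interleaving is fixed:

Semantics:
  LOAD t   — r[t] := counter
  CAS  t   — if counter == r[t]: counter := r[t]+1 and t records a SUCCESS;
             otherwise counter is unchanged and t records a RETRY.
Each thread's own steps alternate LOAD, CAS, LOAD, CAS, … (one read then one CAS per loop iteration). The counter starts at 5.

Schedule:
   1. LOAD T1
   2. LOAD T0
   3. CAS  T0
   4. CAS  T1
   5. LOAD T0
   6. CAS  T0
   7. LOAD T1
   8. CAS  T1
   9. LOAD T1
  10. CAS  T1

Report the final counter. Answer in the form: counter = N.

counter = 9

   1) LOAD T1:  M=5  r_T1=5
   2) LOAD T0:  M=5  r_T0=5
   3) CAS  T0:  M=6  r_T0=5 ✓
   4) CAS  T1:  M=6  r_T1=5 ✗
   5) LOAD T0:  M=6  r_T0=6
   6) CAS  T0:  M=7  r_T0=6 ✓
   7) LOAD T1:  M=7  r_T1=7
   8) CAS  T1:  M=8  r_T1=7 ✓
   9) LOAD T1:  M=8  r_T1=8
  10) CAS  T1:  M=9  r_T1=8 ✓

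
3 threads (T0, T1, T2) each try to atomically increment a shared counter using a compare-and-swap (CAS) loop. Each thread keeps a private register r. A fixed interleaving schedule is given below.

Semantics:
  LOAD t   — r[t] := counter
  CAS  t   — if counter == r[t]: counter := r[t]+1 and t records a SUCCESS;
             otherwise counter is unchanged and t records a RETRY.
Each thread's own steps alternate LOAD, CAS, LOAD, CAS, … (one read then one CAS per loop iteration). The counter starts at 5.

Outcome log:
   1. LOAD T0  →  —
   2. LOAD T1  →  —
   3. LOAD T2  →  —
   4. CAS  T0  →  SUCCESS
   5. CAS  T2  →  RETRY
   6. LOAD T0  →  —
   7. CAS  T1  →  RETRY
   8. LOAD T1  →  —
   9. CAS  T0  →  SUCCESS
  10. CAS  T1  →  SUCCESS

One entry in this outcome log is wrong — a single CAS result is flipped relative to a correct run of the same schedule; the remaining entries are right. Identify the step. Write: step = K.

step = 10

Reference trace:
1. LOAD T0 → mem=5 r[T0]=5 [LOAD]
2. LOAD T1 → mem=5 r[T1]=5 [LOAD]
3. LOAD T2 → mem=5 r[T2]=5 [LOAD]
4. CAS T0 → mem=6 r[T0]=5 [OK]
5. CAS T2 → mem=6 r[T2]=5 [RETRY]
6. LOAD T0 → mem=6 r[T0]=6 [LOAD]
7. CAS T1 → mem=6 r[T1]=5 [RETRY]
8. LOAD T1 → mem=6 r[T1]=6 [LOAD]
9. CAS T0 → mem=7 r[T0]=6 [OK]
10. CAS T1 → mem=7 r[T1]=6 [RETRY]
Mismatch at 10.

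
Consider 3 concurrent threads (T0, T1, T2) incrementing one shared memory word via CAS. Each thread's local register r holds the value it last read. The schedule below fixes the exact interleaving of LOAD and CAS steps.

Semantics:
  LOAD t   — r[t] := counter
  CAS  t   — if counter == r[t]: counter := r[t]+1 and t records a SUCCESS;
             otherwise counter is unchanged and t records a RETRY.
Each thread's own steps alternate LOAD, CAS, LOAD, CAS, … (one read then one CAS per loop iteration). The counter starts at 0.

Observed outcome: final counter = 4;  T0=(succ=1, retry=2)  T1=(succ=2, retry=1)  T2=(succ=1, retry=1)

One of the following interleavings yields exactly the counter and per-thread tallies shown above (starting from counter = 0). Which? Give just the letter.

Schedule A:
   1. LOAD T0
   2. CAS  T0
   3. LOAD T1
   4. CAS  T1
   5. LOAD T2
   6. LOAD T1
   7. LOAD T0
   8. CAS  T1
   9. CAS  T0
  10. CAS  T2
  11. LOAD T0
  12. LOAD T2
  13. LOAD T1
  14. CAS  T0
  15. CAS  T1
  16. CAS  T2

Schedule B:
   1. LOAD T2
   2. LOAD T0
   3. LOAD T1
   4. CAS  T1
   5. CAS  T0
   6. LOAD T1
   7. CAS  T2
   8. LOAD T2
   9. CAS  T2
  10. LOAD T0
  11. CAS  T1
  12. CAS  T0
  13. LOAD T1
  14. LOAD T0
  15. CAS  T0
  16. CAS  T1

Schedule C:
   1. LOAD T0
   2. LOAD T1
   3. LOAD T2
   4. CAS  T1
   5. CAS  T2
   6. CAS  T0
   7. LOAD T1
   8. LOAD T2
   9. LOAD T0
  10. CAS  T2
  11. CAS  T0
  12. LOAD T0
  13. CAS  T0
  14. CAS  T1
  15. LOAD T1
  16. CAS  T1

Run C:
#1 T0 reads 0
#2 T1 reads 0
#3 T2 reads 0
#4 T1 CAS(0→1) writes; counter now 1
#5 T2 CAS(0→1) fails; counter now 1
#6 T0 CAS(0→1) fails; counter now 1
#7 T1 reads 1
#8 T2 reads 1
#9 T0 reads 1
#10 T2 CAS(1→2) writes; counter now 2
#11 T0 CAS(1→2) fails; counter now 2
#12 T0 reads 2
#13 T0 CAS(2→3) writes; counter now 3
#14 T1 CAS(1→2) fails; counter now 3
#15 T1 reads 3
#16 T1 CAS(3→4) writes; counter now 4

C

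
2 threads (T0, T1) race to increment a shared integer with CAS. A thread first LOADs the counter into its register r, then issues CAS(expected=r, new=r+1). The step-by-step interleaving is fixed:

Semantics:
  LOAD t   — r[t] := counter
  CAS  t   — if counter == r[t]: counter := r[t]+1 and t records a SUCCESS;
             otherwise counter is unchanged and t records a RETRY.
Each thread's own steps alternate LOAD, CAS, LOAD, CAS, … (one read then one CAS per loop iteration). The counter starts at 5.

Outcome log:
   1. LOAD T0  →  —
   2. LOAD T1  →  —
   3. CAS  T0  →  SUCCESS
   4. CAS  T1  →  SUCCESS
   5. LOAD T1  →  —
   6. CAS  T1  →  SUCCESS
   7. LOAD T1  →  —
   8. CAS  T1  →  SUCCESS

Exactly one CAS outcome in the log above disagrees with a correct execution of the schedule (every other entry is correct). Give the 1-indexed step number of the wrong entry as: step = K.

Correct run:
1. LOAD T0 → mem=5 r[T0]=5 [LOAD]
2. LOAD T1 → mem=5 r[T1]=5 [LOAD]
3. CAS T0 → mem=6 r[T0]=5 [OK]
4. CAS T1 → mem=6 r[T1]=5 [RETRY]
5. LOAD T1 → mem=6 r[T1]=6 [LOAD]
6. CAS T1 → mem=7 r[T1]=6 [OK]
7. LOAD T1 → mem=7 r[T1]=7 [LOAD]
8. CAS T1 → mem=8 r[T1]=7 [OK]
Mismatch at 4.

step = 4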